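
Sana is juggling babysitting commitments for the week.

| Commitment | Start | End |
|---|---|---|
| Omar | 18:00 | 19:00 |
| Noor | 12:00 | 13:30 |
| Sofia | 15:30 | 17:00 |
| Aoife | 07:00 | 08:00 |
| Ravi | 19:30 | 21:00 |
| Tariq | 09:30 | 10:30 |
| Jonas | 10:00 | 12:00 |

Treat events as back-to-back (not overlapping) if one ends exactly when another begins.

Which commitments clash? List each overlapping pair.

Jonas & Tariq

Two intervals overlap when each starts before the other ends.
Sorted by start: Aoife, Tariq, Jonas, Noor, Sofia, Omar, Ravi.
Tariq starts after Aoife ends; Aoife is clear from here.
Jonas starts before Tariq ends → Tariq and Jonas overlap.
Noor starts after Tariq ends; Tariq is clear from here.
Noor starts exactly when Jonas ends (back-to-back, no overlap); Jonas is clear from here.
Sofia starts after Noor ends; Noor is clear from here.
Omar starts after Sofia ends; Sofia is clear from here.
Ravi starts after Omar ends.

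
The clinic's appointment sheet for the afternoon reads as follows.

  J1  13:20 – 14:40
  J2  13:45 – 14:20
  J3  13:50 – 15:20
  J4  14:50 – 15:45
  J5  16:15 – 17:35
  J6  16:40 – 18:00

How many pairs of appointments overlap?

Sorted by start: J1, J2, J3, J4, J5, J6.
J2 starts before J1 ends → J1 and J2 overlap.
J3 starts before J1 ends → J1 and J3 overlap.
J4 starts after J1 ends — done with J1.
J3 starts before J2 ends → J2 and J3 overlap.
J4 starts after J2 ends — done with J2.
J4 starts before J3 ends → J3 and J4 overlap.
J5 starts after J3 ends — done with J3.
J5 starts after J4 ends — done with J4.
J6 starts before J5 ends → J5 and J6 overlap.
Overlapping pairs: J1 & J2, J1 & J3, J2 & J3, J3 & J4, J5 & J6 — 5 in total.

5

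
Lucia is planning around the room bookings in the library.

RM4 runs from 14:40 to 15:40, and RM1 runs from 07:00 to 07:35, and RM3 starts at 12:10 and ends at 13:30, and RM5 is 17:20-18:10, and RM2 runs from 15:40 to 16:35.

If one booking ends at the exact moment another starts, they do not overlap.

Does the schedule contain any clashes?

No

Sorted by start: RM1, RM3, RM4, RM2, RM5.
RM3 starts after RM1 ends, so nothing later overlaps RM1 either.
RM4 starts after RM3 ends, so nothing later overlaps RM3 either.
RM2 starts exactly when RM4 ends (back-to-back, no overlap), so nothing later overlaps RM4 either.
RM5 starts after RM2 ends.
Every pair is clear; the schedule has no overlaps.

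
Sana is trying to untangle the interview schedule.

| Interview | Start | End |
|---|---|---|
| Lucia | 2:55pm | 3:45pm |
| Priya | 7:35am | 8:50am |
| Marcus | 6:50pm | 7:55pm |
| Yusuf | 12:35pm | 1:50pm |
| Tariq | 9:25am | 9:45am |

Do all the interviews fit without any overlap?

Two intervals overlap when each starts before the other ends.
Sorted by start: Priya, Tariq, Yusuf, Lucia, Marcus.
Tariq starts after Priya ends — done with Priya.
Yusuf starts after Tariq ends — done with Tariq.
Lucia starts after Yusuf ends — done with Yusuf.
Marcus starts after Lucia ends.
Every pair is clear; the schedule has no overlaps.

Yes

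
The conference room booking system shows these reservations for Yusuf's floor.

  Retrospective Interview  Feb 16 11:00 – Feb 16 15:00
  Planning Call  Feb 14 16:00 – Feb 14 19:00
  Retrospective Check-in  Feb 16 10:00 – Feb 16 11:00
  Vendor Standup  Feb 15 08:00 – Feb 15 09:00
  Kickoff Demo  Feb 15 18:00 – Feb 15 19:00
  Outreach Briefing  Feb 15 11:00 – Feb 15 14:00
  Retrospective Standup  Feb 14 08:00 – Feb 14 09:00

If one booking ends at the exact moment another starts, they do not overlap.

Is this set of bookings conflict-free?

Yes

Sorted by start: Retrospective Standup, Planning Call, Vendor Standup, Outreach Briefing, Kickoff Demo, Retrospective Check-in, Retrospective Interview.
Planning Call starts after Retrospective Standup ends, so Retrospective Standup has no further overlaps.
Vendor Standup starts after Planning Call ends, so Planning Call has no further overlaps.
Outreach Briefing starts after Vendor Standup ends, so Vendor Standup has no further overlaps.
Kickoff Demo starts after Outreach Briefing ends, so Outreach Briefing has no further overlaps.
Retrospective Check-in starts after Kickoff Demo ends, so Kickoff Demo has no further overlaps.
Retrospective Interview starts exactly when Retrospective Check-in ends (back-to-back, no overlap).
Every pair is clear; the schedule has no overlaps.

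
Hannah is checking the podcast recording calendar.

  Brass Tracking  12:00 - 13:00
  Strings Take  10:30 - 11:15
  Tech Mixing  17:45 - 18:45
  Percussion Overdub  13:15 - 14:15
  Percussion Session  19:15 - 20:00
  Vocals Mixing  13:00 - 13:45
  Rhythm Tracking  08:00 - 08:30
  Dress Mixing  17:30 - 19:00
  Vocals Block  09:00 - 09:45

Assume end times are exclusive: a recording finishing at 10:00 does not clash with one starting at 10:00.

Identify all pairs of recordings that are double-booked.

Dress Mixing & Tech Mixing, Percussion Overdub & Vocals Mixing

Two intervals overlap when each starts before the other ends.
Sorted by start: Rhythm Tracking, Vocals Block, Strings Take, Brass Tracking, Vocals Mixing, Percussion Overdub, Dress Mixing, Tech Mixing, Percussion Session.
Vocals Block starts after Rhythm Tracking ends — done with Rhythm Tracking.
Strings Take starts after Vocals Block ends — done with Vocals Block.
Brass Tracking starts after Strings Take ends — done with Strings Take.
Vocals Mixing starts exactly when Brass Tracking ends (back-to-back, no overlap) — done with Brass Tracking.
Percussion Overdub starts before Vocals Mixing ends → Vocals Mixing and Percussion Overdub overlap.
Dress Mixing starts after Vocals Mixing ends — done with Vocals Mixing.
Dress Mixing starts after Percussion Overdub ends — done with Percussion Overdub.
Tech Mixing starts before Dress Mixing ends → Dress Mixing and Tech Mixing overlap.
Percussion Session starts after Dress Mixing ends.
Percussion Session starts after Tech Mixing ends.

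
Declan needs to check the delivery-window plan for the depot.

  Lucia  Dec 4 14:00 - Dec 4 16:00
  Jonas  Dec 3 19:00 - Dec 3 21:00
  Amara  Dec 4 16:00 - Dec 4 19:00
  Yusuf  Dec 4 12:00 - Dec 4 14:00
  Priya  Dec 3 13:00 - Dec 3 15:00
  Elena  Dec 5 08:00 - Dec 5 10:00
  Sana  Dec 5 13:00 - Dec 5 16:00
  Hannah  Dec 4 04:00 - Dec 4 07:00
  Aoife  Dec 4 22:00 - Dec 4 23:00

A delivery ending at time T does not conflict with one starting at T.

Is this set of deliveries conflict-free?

Sorted by start: Priya, Jonas, Hannah, Yusuf, Lucia, Amara, Aoife, Elena, Sana.
Jonas starts after Priya ends; Priya is clear from here.
Hannah starts after Jonas ends; Jonas is clear from here.
Yusuf starts after Hannah ends; Hannah is clear from here.
Lucia starts exactly when Yusuf ends (back-to-back, no overlap); Yusuf is clear from here.
Amara starts exactly when Lucia ends (back-to-back, no overlap); Lucia is clear from here.
Aoife starts after Amara ends; Amara is clear from here.
Elena starts after Aoife ends; Aoife is clear from here.
Sana starts after Elena ends.
Every pair is clear; the schedule has no overlaps.

Yes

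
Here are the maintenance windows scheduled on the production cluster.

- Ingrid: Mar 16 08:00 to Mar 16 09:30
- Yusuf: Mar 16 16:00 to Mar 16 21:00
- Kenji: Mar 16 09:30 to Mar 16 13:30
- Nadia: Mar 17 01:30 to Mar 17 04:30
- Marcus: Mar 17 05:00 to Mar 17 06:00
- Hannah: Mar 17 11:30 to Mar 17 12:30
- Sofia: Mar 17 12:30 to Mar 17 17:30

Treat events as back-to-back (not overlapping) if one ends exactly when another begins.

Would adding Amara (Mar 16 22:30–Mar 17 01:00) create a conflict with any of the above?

Ingrid: ends Mar 16 09:30 at or before Amara starts Mar 16 22:30 → clear.
Kenji: ends Mar 16 13:30 at or before Amara starts Mar 16 22:30 → clear.
Yusuf: ends Mar 16 21:00 at or before Amara starts Mar 16 22:30 → clear.
Nadia: starts Mar 17 01:30 at or after Amara ends Mar 17 01:00 → clear.
Marcus: starts Mar 17 05:00 at or after Amara ends Mar 17 01:00 → clear.
Hannah: starts Mar 17 11:30 at or after Amara ends Mar 17 01:00 → clear.
Sofia: starts Mar 17 12:30 at or after Amara ends Mar 17 01:00 → clear.

No — it doesn't clash with anything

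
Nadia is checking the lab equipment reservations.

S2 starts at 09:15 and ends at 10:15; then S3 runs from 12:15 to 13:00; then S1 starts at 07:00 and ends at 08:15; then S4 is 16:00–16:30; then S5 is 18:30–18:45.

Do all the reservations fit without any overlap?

Check each pair: they overlap iff neither finishes before the other starts.
Sorted by start: S1, S2, S3, S4, S5.
S2 starts after S1 ends, so nothing later overlaps S1 either.
S3 starts after S2 ends, so nothing later overlaps S2 either.
S4 starts after S3 ends, so nothing later overlaps S3 either.
S5 starts after S4 ends.
Every pair is clear; the schedule has no overlaps.

Yes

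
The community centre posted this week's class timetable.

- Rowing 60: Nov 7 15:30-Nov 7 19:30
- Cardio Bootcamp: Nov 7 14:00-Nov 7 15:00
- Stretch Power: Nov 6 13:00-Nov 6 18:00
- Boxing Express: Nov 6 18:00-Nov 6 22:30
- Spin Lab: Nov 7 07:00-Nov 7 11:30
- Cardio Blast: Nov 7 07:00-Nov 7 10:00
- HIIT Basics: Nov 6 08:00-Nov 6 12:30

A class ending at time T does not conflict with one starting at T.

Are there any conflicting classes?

Sorted by start: HIIT Basics, Stretch Power, Boxing Express, Spin Lab, Cardio Blast, Cardio Bootcamp, Rowing 60.
Stretch Power starts after HIIT Basics ends — done with HIIT Basics.
Boxing Express starts exactly when Stretch Power ends (back-to-back, no overlap) — done with Stretch Power.
Spin Lab starts after Boxing Express ends — done with Boxing Express.
Cardio Blast starts before Spin Lab ends → Spin Lab and Cardio Blast overlap.
That's a conflict, so the schedule is not conflict-free.

Yes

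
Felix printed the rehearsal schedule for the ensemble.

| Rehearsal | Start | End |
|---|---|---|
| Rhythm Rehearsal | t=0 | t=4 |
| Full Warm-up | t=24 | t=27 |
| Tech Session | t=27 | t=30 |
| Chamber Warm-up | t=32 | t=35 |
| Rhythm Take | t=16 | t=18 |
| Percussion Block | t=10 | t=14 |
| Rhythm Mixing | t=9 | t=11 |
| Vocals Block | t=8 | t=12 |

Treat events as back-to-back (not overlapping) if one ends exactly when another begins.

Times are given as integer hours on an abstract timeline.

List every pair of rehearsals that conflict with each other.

Percussion Block & Rhythm Mixing, Percussion Block & Vocals Block, Rhythm Mixing & Vocals Block

Sorted by start: Rhythm Rehearsal, Vocals Block, Rhythm Mixing, Percussion Block, Rhythm Take, Full Warm-up, Tech Session, Chamber Warm-up.
Vocals Block starts after Rhythm Rehearsal ends — done with Rhythm Rehearsal.
Rhythm Mixing starts before Vocals Block ends → Vocals Block and Rhythm Mixing overlap.
Percussion Block starts before Vocals Block ends → Vocals Block and Percussion Block overlap.
Rhythm Take starts after Vocals Block ends — done with Vocals Block.
Percussion Block starts before Rhythm Mixing ends → Rhythm Mixing and Percussion Block overlap.
Rhythm Take starts after Rhythm Mixing ends — done with Rhythm Mixing.
Rhythm Take starts after Percussion Block ends — done with Percussion Block.
Full Warm-up starts after Rhythm Take ends — done with Rhythm Take.
Tech Session starts exactly when Full Warm-up ends (back-to-back, no overlap) — done with Full Warm-up.
Chamber Warm-up starts after Tech Session ends.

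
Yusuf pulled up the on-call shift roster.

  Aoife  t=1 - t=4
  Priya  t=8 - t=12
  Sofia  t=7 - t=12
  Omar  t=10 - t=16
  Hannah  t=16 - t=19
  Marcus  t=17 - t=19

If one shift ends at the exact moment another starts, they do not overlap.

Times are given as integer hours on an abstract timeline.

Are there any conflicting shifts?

Check each pair: they overlap iff neither finishes before the other starts.
Sorted by start: Aoife, Sofia, Priya, Omar, Hannah, Marcus.
Sofia starts after Aoife ends; Aoife is clear from here.
Priya starts before Sofia ends → Sofia and Priya overlap.
That's a conflict, so the schedule is not conflict-free.

Yes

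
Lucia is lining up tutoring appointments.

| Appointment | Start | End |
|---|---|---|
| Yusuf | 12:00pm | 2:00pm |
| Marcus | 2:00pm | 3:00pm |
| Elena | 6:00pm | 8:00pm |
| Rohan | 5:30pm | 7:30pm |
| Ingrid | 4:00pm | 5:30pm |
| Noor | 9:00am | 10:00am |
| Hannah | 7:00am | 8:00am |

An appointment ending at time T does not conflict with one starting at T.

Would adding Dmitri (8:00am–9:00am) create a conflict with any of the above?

No — it doesn't clash with anything

Hannah: ends 8:00am at or before Dmitri starts 8:00am → clear.
Noor: starts 9:00am at or after Dmitri ends 9:00am → clear.
Yusuf: starts 12:00pm at or after Dmitri ends 9:00am → clear.
Marcus: starts 2:00pm at or after Dmitri ends 9:00am → clear.
Ingrid: starts 4:00pm at or after Dmitri ends 9:00am → clear.
Rohan: starts 5:30pm at or after Dmitri ends 9:00am → clear.
Elena: starts 6:00pm at or after Dmitri ends 9:00am → clear.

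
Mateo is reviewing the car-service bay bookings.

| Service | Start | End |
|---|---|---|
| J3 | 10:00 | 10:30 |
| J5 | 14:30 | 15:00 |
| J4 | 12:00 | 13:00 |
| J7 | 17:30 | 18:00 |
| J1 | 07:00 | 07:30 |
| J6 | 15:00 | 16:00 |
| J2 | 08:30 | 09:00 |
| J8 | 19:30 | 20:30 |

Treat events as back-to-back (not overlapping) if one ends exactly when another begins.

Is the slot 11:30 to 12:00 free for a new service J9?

J1: ends 07:30 at or before J9 starts 11:30 → clear.
J2: ends 09:00 at or before J9 starts 11:30 → clear.
J3: ends 10:30 at or before J9 starts 11:30 → clear.
J4: starts 12:00 at or after J9 ends 12:00 → clear.
J5: starts 14:30 at or after J9 ends 12:00 → clear.
J6: starts 15:00 at or after J9 ends 12:00 → clear.
J7: starts 17:30 at or after J9 ends 12:00 → clear.
J8: starts 19:30 at or after J9 ends 12:00 → clear.

Yes — the slot is free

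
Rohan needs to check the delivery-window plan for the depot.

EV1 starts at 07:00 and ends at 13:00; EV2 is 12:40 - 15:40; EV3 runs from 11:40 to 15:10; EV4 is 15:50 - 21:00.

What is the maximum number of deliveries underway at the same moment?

Walk through starts and ends in time order (an end at T is processed before a start at T):
07:00 start EV1 → 1
11:40 start EV3 → 2
12:40 start EV2 → 3
13:00 end EV1 → 2
15:10 end EV3 → 1
15:40 end EV2 → 0
15:50 start EV4 → 1
21:00 end EV4 → 0
Peak is 3, at 12:40 (EV1, EV2, EV3).

3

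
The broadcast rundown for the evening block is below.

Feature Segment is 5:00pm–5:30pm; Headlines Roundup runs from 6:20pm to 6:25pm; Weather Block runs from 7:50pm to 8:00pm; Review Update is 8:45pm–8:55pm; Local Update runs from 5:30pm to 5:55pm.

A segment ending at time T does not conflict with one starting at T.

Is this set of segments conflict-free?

Sorted by start: Feature Segment, Local Update, Headlines Roundup, Weather Block, Review Update.
Local Update starts exactly when Feature Segment ends (back-to-back, no overlap), so nothing later overlaps Feature Segment either.
Headlines Roundup starts after Local Update ends, so nothing later overlaps Local Update either.
Weather Block starts after Headlines Roundup ends, so nothing later overlaps Headlines Roundup either.
Review Update starts after Weather Block ends.
Every pair is clear; the schedule has no overlaps.

Yes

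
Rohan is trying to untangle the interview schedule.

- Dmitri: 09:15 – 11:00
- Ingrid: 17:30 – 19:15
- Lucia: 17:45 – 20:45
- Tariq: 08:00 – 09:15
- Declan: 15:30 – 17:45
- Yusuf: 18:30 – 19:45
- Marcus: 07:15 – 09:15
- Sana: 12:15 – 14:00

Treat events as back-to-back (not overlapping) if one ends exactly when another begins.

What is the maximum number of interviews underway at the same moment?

Sweep the timeline, counting +1 at each start and −1 at each end (ends before starts at a tie):
07:15 start Marcus → 1
08:00 start Tariq → 2
09:15 end Marcus → 1
09:15 end Tariq → 0
09:15 start Dmitri → 1
11:00 end Dmitri → 0
12:15 start Sana → 1
14:00 end Sana → 0
15:30 start Declan → 1
17:30 start Ingrid → 2
17:45 end Declan → 1
17:45 start Lucia → 2
18:30 start Yusuf → 3
19:15 end Ingrid → 2
19:45 end Yusuf → 1
20:45 end Lucia → 0
Peak is 3, at 18:30 (Ingrid, Lucia, Yusuf).

3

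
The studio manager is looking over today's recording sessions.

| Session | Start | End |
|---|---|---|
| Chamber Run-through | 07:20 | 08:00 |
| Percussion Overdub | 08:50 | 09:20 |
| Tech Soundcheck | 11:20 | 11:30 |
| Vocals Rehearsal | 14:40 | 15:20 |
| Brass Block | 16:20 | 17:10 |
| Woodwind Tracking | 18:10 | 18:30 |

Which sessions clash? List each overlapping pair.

Sorted by start: Chamber Run-through, Percussion Overdub, Tech Soundcheck, Vocals Rehearsal, Brass Block, Woodwind Tracking.
Percussion Overdub starts after Chamber Run-through ends — done with Chamber Run-through.
Tech Soundcheck starts after Percussion Overdub ends — done with Percussion Overdub.
Vocals Rehearsal starts after Tech Soundcheck ends — done with Tech Soundcheck.
Brass Block starts after Vocals Rehearsal ends — done with Vocals Rehearsal.
Woodwind Tracking starts after Brass Block ends.

no overlapping pairs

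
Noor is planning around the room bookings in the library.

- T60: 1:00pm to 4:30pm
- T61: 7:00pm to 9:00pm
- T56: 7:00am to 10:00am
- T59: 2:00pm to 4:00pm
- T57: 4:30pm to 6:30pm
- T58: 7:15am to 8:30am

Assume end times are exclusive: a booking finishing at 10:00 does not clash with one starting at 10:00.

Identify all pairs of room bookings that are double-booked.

Sorted by start: T56, T58, T60, T59, T57, T61.
T58 starts before T56 ends → T56 and T58 overlap.
T60 starts after T56 ends; T56 is clear from here.
T60 starts after T58 ends; T58 is clear from here.
T59 starts before T60 ends → T60 and T59 overlap.
T57 starts exactly when T60 ends (back-to-back, no overlap); T60 is clear from here.
T57 starts after T59 ends; T59 is clear from here.
T61 starts after T57 ends.

T56 & T58, T59 & T60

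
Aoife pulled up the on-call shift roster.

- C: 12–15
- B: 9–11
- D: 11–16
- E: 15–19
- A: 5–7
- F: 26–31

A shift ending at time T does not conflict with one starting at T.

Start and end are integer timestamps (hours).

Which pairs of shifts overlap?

C & D, D & E

Check each pair: they overlap iff neither finishes before the other starts.
Sorted by start: A, B, D, C, E, F.
B starts after A ends, so nothing later overlaps A either.
D starts exactly when B ends (back-to-back, no overlap), so nothing later overlaps B either.
C starts before D ends → D and C overlap.
E starts before D ends → D and E overlap.
F starts after D ends.
E starts exactly when C ends (back-to-back, no overlap), so nothing later overlaps C either.
F starts after E ends.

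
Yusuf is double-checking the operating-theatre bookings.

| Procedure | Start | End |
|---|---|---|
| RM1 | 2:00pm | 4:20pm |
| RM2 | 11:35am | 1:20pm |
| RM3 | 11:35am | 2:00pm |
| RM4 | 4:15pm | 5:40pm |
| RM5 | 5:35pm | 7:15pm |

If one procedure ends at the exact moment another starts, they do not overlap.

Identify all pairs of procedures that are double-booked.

RM1 & RM4, RM2 & RM3, RM4 & RM5

Sorted by start: RM2, RM3, RM1, RM4, RM5.
RM3 starts before RM2 ends → RM2 and RM3 overlap.
RM1 starts after RM2 ends; RM2 is clear from here.
RM1 starts exactly when RM3 ends (back-to-back, no overlap); RM3 is clear from here.
RM4 starts before RM1 ends → RM1 and RM4 overlap.
RM5 starts after RM1 ends.
RM5 starts before RM4 ends → RM4 and RM5 overlap.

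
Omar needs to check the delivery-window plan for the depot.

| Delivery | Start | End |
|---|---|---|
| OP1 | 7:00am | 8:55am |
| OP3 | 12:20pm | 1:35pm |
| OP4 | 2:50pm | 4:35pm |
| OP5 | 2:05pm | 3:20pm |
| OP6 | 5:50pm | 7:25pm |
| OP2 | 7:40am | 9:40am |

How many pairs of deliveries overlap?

2

Two intervals overlap when each starts before the other ends.
Sorted by start: OP1, OP2, OP3, OP5, OP4, OP6.
OP2 starts before OP1 ends → OP1 and OP2 overlap.
OP3 starts after OP1 ends, so OP1 has no further overlaps.
OP3 starts after OP2 ends, so OP2 has no further overlaps.
OP5 starts after OP3 ends, so OP3 has no further overlaps.
OP4 starts before OP5 ends → OP5 and OP4 overlap.
OP6 starts after OP5 ends.
OP6 starts after OP4 ends.
Overlapping pairs: OP1 & OP2, OP4 & OP5 — 2 in total.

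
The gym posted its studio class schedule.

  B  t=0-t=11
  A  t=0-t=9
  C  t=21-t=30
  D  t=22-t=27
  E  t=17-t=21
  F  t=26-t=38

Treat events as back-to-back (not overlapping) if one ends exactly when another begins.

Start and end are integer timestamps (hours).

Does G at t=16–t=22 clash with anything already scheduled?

Yes — it overlaps C, E

A: ends t=9 at or before G starts t=16 → clear.
B: ends t=11 at or before G starts t=16 → clear.
E: starts t=17 before G ends t=22, and ends t=21 after G starts t=16 → overlap.
C: starts t=21 before G ends t=22, and ends t=30 after G starts t=16 → overlap.
D: starts t=22 at or after G ends t=22 → clear.
F: starts t=26 at or after G ends t=22 → clear.
G overlaps C, E.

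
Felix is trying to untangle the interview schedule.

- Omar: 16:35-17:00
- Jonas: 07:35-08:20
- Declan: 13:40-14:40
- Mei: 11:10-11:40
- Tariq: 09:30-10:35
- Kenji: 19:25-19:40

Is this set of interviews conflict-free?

Yes

Sorted by start: Jonas, Tariq, Mei, Declan, Omar, Kenji.
Tariq starts after Jonas ends, so Jonas has no further overlaps.
Mei starts after Tariq ends, so Tariq has no further overlaps.
Declan starts after Mei ends, so Mei has no further overlaps.
Omar starts after Declan ends, so Declan has no further overlaps.
Kenji starts after Omar ends.
Every pair is clear; the schedule has no overlaps.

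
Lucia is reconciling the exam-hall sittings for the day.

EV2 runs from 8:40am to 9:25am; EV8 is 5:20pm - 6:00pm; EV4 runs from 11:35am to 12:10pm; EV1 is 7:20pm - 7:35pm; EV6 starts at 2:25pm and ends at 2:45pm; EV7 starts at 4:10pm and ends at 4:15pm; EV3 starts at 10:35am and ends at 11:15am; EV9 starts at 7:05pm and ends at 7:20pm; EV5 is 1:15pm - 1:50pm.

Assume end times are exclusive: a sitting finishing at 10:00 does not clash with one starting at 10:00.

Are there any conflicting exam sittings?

Check each pair: they overlap iff neither finishes before the other starts.
Sorted by start: EV2, EV3, EV4, EV5, EV6, EV7, EV8, EV9, EV1.
EV3 starts after EV2 ends, so nothing later overlaps EV2 either.
EV4 starts after EV3 ends, so nothing later overlaps EV3 either.
EV5 starts after EV4 ends, so nothing later overlaps EV4 either.
EV6 starts after EV5 ends, so nothing later overlaps EV5 either.
EV7 starts after EV6 ends, so nothing later overlaps EV6 either.
EV8 starts after EV7 ends, so nothing later overlaps EV7 either.
EV9 starts after EV8 ends, so nothing later overlaps EV8 either.
EV1 starts exactly when EV9 ends (back-to-back, no overlap).
Every pair is clear; the schedule has no overlaps.

No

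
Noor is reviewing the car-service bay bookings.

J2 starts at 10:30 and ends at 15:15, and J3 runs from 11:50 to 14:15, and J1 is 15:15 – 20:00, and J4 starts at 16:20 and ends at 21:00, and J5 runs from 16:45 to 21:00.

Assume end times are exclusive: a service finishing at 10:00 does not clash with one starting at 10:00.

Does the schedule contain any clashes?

Sorted by start: J2, J3, J1, J4, J5.
J3 starts before J2 ends → J2 and J3 overlap.
That's a conflict, so the schedule is not conflict-free.

Yes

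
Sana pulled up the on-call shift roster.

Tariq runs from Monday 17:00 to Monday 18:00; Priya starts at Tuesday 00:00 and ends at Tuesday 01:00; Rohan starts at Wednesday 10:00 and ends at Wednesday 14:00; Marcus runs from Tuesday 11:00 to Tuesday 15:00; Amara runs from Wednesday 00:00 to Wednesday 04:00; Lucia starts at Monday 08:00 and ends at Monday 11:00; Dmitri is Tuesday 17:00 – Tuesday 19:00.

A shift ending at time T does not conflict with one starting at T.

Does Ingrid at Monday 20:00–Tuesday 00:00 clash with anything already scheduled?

No — it doesn't clash with anything

Lucia: ends Monday 11:00 at or before Ingrid starts Monday 20:00 → clear.
Tariq: ends Monday 18:00 at or before Ingrid starts Monday 20:00 → clear.
Priya: starts Tuesday 00:00 at or after Ingrid ends Tuesday 00:00 → clear.
Marcus: starts Tuesday 11:00 at or after Ingrid ends Tuesday 00:00 → clear.
Dmitri: starts Tuesday 17:00 at or after Ingrid ends Tuesday 00:00 → clear.
Amara: starts Wednesday 00:00 at or after Ingrid ends Tuesday 00:00 → clear.
Rohan: starts Wednesday 10:00 at or after Ingrid ends Tuesday 00:00 → clear.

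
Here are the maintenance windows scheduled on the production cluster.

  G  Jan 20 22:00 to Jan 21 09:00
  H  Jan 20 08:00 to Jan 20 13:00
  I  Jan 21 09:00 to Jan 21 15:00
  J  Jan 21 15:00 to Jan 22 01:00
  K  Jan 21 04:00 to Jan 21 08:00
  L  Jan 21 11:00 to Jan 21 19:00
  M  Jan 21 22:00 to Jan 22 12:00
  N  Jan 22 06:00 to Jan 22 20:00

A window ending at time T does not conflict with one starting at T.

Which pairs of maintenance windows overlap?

Sorted by start: H, G, K, I, L, J, M, N.
G starts after H ends; H is clear from here.
K starts before G ends → G and K overlap.
I starts exactly when G ends (back-to-back, no overlap); G is clear from here.
I starts after K ends; K is clear from here.
L starts before I ends → I and L overlap.
J starts exactly when I ends (back-to-back, no overlap); I is clear from here.
J starts before L ends → L and J overlap.
M starts after L ends; L is clear from here.
M starts before J ends → J and M overlap.
N starts after J ends.
N starts before M ends → M and N overlap.

G & K, I & L, J & L, J & M, M & N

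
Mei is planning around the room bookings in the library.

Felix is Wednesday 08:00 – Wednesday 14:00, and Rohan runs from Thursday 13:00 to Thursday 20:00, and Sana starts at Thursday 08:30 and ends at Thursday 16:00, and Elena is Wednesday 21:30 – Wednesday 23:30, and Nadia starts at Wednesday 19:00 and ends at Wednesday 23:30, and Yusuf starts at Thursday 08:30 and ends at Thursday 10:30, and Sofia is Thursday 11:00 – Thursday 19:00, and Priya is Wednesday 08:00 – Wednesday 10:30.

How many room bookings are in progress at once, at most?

Walk through starts and ends in time order (an end at T is processed before a start at T):
Wednesday 08:00 start Felix → 1
Wednesday 08:00 start Priya → 2
Wednesday 10:30 end Priya → 1
Wednesday 14:00 end Felix → 0
Wednesday 19:00 start Nadia → 1
Wednesday 21:30 start Elena → 2
Wednesday 23:30 end Elena → 1
Wednesday 23:30 end Nadia → 0
Thursday 08:30 start Sana → 1
Thursday 08:30 start Yusuf → 2
Thursday 10:30 end Yusuf → 1
Thursday 11:00 start Sofia → 2
Thursday 13:00 start Rohan → 3
Thursday 16:00 end Sana → 2
Thursday 19:00 end Sofia → 1
Thursday 20:00 end Rohan → 0
Peak is 3, at Thursday 13:00 (Rohan, Sana, Sofia).

3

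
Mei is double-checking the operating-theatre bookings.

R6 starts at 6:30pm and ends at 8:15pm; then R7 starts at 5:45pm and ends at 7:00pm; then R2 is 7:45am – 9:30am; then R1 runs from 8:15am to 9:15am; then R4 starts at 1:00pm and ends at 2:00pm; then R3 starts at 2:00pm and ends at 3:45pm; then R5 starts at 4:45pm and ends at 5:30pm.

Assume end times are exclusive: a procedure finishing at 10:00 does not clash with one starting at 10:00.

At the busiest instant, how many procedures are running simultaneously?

2

Sort all start/end points and keep a running count:
7:45am start R2 → 1
8:15am start R1 → 2
9:15am end R1 → 1
9:30am end R2 → 0
1:00pm start R4 → 1
2:00pm end R4 → 0
2:00pm start R3 → 1
3:45pm end R3 → 0
4:45pm start R5 → 1
5:30pm end R5 → 0
5:45pm start R7 → 1
6:30pm start R6 → 2
7:00pm end R7 → 1
8:15pm end R6 → 0
Peak is 2, at 8:15am (R1, R2).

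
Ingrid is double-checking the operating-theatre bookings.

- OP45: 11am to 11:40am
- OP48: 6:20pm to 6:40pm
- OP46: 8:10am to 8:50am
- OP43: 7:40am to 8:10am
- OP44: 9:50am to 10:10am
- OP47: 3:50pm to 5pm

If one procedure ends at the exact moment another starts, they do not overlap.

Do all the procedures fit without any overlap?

Yes

Sorted by start: OP43, OP46, OP44, OP45, OP47, OP48.
OP46 starts exactly when OP43 ends (back-to-back, no overlap), so nothing later overlaps OP43 either.
OP44 starts after OP46 ends, so nothing later overlaps OP46 either.
OP45 starts after OP44 ends, so nothing later overlaps OP44 either.
OP47 starts after OP45 ends, so nothing later overlaps OP45 either.
OP48 starts after OP47 ends.
Every pair is clear; the schedule has no overlaps.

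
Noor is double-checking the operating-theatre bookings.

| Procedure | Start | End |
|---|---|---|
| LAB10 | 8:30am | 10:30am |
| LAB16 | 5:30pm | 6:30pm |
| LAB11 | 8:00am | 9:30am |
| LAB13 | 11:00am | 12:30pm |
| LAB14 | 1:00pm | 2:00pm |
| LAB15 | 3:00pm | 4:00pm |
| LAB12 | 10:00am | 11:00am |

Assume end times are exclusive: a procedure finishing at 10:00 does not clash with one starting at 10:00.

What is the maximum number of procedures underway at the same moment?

Walk through starts and ends in time order (an end at T is processed before a start at T):
8:00am start LAB11 → 1
8:30am start LAB10 → 2
9:30am end LAB11 → 1
10:00am start LAB12 → 2
10:30am end LAB10 → 1
11:00am end LAB12 → 0
11:00am start LAB13 → 1
12:30pm end LAB13 → 0
1:00pm start LAB14 → 1
2:00pm end LAB14 → 0
3:00pm start LAB15 → 1
4:00pm end LAB15 → 0
5:30pm start LAB16 → 1
6:30pm end LAB16 → 0
Peak is 2, at 8:30am (LAB10, LAB11).

2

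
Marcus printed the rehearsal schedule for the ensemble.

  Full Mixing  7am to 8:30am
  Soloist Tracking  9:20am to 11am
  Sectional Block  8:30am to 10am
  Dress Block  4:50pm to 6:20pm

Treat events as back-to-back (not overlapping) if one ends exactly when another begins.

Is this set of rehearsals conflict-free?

No

Sorted by start: Full Mixing, Sectional Block, Soloist Tracking, Dress Block.
Sectional Block starts exactly when Full Mixing ends (back-to-back, no overlap), so nothing later overlaps Full Mixing either.
Soloist Tracking starts before Sectional Block ends → Sectional Block and Soloist Tracking overlap.
That's a conflict, so the schedule is not conflict-free.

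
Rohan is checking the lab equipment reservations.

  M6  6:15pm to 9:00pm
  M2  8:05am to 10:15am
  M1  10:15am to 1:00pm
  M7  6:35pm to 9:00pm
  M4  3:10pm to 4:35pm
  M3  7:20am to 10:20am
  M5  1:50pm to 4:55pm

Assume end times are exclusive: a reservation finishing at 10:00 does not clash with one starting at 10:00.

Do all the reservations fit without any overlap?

No

Sorted by start: M3, M2, M1, M5, M4, M6, M7.
M2 starts before M3 ends → M3 and M2 overlap.
That's a conflict, so the schedule is not conflict-free.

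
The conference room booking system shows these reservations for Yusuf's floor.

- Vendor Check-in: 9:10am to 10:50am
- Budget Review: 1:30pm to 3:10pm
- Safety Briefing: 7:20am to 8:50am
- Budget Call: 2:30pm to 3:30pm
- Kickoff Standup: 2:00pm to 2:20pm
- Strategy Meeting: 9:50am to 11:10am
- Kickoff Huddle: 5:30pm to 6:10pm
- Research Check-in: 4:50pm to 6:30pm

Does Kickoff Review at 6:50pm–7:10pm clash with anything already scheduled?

Safety Briefing: ends 8:50am at or before Kickoff Review starts 6:50pm → clear.
Vendor Check-in: ends 10:50am at or before Kickoff Review starts 6:50pm → clear.
Strategy Meeting: ends 11:10am at or before Kickoff Review starts 6:50pm → clear.
Budget Review: ends 3:10pm at or before Kickoff Review starts 6:50pm → clear.
Kickoff Standup: ends 2:20pm at or before Kickoff Review starts 6:50pm → clear.
Budget Call: ends 3:30pm at or before Kickoff Review starts 6:50pm → clear.
Research Check-in: ends 6:30pm at or before Kickoff Review starts 6:50pm → clear.
Kickoff Huddle: ends 6:10pm at or before Kickoff Review starts 6:50pm → clear.

No — it doesn't clash with anything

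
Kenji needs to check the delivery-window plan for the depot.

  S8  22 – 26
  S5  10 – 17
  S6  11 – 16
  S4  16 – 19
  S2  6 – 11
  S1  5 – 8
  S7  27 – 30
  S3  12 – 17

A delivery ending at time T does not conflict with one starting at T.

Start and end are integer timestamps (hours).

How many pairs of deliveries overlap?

7

Sorted by start: S1, S2, S5, S6, S3, S4, S8, S7.
S2 starts before S1 ends → S1 and S2 overlap.
S5 starts after S1 ends, so S1 has no further overlaps.
S5 starts before S2 ends → S2 and S5 overlap.
S6 starts exactly when S2 ends (back-to-back, no overlap), so S2 has no further overlaps.
S6 starts before S5 ends → S5 and S6 overlap.
S3 starts before S5 ends → S5 and S3 overlap.
S4 starts before S5 ends → S5 and S4 overlap.
S8 starts after S5 ends, so S5 has no further overlaps.
S3 starts before S6 ends → S6 and S3 overlap.
S4 starts exactly when S6 ends (back-to-back, no overlap), so S6 has no further overlaps.
S4 starts before S3 ends → S3 and S4 overlap.
S8 starts after S3 ends, so S3 has no further overlaps.
S8 starts after S4 ends, so S4 has no further overlaps.
S7 starts after S8 ends.
Overlapping pairs: S1 & S2, S2 & S5, S3 & S4, S3 & S5, S3 & S6, S4 & S5, S5 & S6 — 7 in total.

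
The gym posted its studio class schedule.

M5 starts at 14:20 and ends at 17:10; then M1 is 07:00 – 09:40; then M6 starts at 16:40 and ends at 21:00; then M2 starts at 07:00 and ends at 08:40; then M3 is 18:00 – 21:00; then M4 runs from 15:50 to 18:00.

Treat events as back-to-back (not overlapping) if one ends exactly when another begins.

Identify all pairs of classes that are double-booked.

M1 & M2, M3 & M6, M4 & M5, M4 & M6, M5 & M6

Sorted by start: M1, M2, M5, M4, M6, M3.
M2 starts before M1 ends → M1 and M2 overlap.
M5 starts after M1 ends — done with M1.
M5 starts after M2 ends — done with M2.
M4 starts before M5 ends → M5 and M4 overlap.
M6 starts before M5 ends → M5 and M6 overlap.
M3 starts after M5 ends.
M6 starts before M4 ends → M4 and M6 overlap.
M3 starts exactly when M4 ends (back-to-back, no overlap).
M3 starts before M6 ends → M6 and M3 overlap.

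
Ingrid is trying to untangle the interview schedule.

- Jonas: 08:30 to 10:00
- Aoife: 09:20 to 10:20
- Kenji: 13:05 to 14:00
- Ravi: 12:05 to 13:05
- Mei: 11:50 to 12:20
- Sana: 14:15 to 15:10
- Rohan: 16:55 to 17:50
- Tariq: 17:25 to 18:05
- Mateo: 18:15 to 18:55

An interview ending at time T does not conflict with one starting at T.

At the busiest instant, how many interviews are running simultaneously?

Sort all start/end points and keep a running count:
08:30 start Jonas → 1
09:20 start Aoife → 2
10:00 end Jonas → 1
10:20 end Aoife → 0
11:50 start Mei → 1
12:05 start Ravi → 2
12:20 end Mei → 1
13:05 end Ravi → 0
13:05 start Kenji → 1
14:00 end Kenji → 0
14:15 start Sana → 1
15:10 end Sana → 0
16:55 start Rohan → 1
17:25 start Tariq → 2
17:50 end Rohan → 1
18:05 end Tariq → 0
18:15 start Mateo → 1
18:55 end Mateo → 0
Peak is 2, at 09:20 (Aoife, Jonas).

2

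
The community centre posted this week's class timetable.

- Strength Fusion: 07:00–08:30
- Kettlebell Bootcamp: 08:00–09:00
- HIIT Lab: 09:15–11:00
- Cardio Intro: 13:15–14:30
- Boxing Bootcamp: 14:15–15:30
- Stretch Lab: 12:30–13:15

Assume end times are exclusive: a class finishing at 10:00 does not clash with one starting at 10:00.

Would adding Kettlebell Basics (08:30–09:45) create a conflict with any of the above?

Strength Fusion: ends 08:30 at or before Kettlebell Basics starts 08:30 → clear.
Kettlebell Bootcamp: starts 08:00 before Kettlebell Basics ends 09:45, and ends 09:00 after Kettlebell Basics starts 08:30 → overlap.
HIIT Lab: starts 09:15 before Kettlebell Basics ends 09:45, and ends 11:00 after Kettlebell Basics starts 08:30 → overlap.
Stretch Lab: starts 12:30 at or after Kettlebell Basics ends 09:45 → clear.
Cardio Intro: starts 13:15 at or after Kettlebell Basics ends 09:45 → clear.
Boxing Bootcamp: starts 14:15 at or after Kettlebell Basics ends 09:45 → clear.
Kettlebell Basics overlaps Kettlebell Bootcamp, HIIT Lab.

Yes — it overlaps HIIT Lab, Kettlebell Bootcamp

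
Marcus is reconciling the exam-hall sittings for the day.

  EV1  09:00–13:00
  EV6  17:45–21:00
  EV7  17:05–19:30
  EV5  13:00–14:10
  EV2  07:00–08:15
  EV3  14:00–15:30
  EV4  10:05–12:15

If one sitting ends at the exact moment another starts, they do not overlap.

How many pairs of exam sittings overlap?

3

Sorted by start: EV2, EV1, EV4, EV5, EV3, EV7, EV6.
EV1 starts after EV2 ends, so nothing later overlaps EV2 either.
EV4 starts before EV1 ends → EV1 and EV4 overlap.
EV5 starts exactly when EV1 ends (back-to-back, no overlap), so nothing later overlaps EV1 either.
EV5 starts after EV4 ends, so nothing later overlaps EV4 either.
EV3 starts before EV5 ends → EV5 and EV3 overlap.
EV7 starts after EV5 ends, so nothing later overlaps EV5 either.
EV7 starts after EV3 ends, so nothing later overlaps EV3 either.
EV6 starts before EV7 ends → EV7 and EV6 overlap.
Overlapping pairs: EV1 & EV4, EV3 & EV5, EV6 & EV7 — 3 in total.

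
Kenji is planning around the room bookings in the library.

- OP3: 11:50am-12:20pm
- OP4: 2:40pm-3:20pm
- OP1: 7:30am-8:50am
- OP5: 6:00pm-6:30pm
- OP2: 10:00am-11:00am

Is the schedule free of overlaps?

Sorted by start: OP1, OP2, OP3, OP4, OP5.
OP2 starts after OP1 ends; OP1 is clear from here.
OP3 starts after OP2 ends; OP2 is clear from here.
OP4 starts after OP3 ends; OP3 is clear from here.
OP5 starts after OP4 ends.
Every pair is clear; the schedule has no overlaps.

Yes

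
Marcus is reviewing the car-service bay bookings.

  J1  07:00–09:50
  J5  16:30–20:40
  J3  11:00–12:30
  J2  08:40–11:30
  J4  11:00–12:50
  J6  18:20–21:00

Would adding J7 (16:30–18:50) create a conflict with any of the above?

Yes — it overlaps J5, J6

J1: ends 09:50 at or before J7 starts 16:30 → clear.
J2: ends 11:30 at or before J7 starts 16:30 → clear.
J3: ends 12:30 at or before J7 starts 16:30 → clear.
J4: ends 12:50 at or before J7 starts 16:30 → clear.
J5: starts 16:30 before J7 ends 18:50, and ends 20:40 after J7 starts 16:30 → overlap.
J6: starts 18:20 before J7 ends 18:50, and ends 21:00 after J7 starts 16:30 → overlap.
J7 overlaps J5, J6.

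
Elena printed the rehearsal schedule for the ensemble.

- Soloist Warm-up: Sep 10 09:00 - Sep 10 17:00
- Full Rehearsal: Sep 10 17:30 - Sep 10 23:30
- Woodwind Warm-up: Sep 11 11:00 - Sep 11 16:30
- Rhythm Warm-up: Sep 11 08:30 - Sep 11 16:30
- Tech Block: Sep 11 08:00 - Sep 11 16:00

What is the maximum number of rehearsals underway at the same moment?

3

Sweep the timeline, counting +1 at each start and −1 at each end (ends before starts at a tie):
Sep 10 09:00 start Soloist Warm-up → 1
Sep 10 17:00 end Soloist Warm-up → 0
Sep 10 17:30 start Full Rehearsal → 1
Sep 10 23:30 end Full Rehearsal → 0
Sep 11 08:00 start Tech Block → 1
Sep 11 08:30 start Rhythm Warm-up → 2
Sep 11 11:00 start Woodwind Warm-up → 3
Sep 11 16:00 end Tech Block → 2
Sep 11 16:30 end Rhythm Warm-up → 1
Sep 11 16:30 end Woodwind Warm-up → 0
Peak is 3, at Sep 11 11:00 (Rhythm Warm-up, Tech Block, Woodwind Warm-up).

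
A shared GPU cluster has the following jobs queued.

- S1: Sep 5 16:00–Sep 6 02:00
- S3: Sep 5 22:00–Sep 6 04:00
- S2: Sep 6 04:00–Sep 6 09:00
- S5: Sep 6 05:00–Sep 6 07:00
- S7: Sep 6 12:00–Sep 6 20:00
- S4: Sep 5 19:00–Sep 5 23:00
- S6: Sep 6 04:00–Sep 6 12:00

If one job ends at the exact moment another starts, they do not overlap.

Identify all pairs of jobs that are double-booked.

Sorted by start: S1, S4, S3, S2, S6, S5, S7.
S4 starts before S1 ends → S1 and S4 overlap.
S3 starts before S1 ends → S1 and S3 overlap.
S2 starts after S1 ends; S1 is clear from here.
S3 starts before S4 ends → S4 and S3 overlap.
S2 starts after S4 ends; S4 is clear from here.
S2 starts exactly when S3 ends (back-to-back, no overlap); S3 is clear from here.
S6 starts before S2 ends → S2 and S6 overlap.
S5 starts before S2 ends → S2 and S5 overlap.
S7 starts after S2 ends.
S5 starts before S6 ends → S6 and S5 overlap.
S7 starts exactly when S6 ends (back-to-back, no overlap).
S7 starts after S5 ends.

S1 & S3, S1 & S4, S2 & S5, S2 & S6, S3 & S4, S5 & S6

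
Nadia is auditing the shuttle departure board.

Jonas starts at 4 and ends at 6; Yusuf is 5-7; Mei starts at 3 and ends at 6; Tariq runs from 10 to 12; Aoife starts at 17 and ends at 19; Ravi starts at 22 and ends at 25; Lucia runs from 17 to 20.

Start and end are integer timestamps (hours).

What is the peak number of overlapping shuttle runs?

3

Sort all start/end points and keep a running count:
3 start Mei → 1
4 start Jonas → 2
5 start Yusuf → 3
6 end Jonas → 2
6 end Mei → 1
7 end Yusuf → 0
10 start Tariq → 1
12 end Tariq → 0
17 start Aoife → 1
17 start Lucia → 2
19 end Aoife → 1
20 end Lucia → 0
22 start Ravi → 1
25 end Ravi → 0
Peak is 3, at 5 (Jonas, Mei, Yusuf).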